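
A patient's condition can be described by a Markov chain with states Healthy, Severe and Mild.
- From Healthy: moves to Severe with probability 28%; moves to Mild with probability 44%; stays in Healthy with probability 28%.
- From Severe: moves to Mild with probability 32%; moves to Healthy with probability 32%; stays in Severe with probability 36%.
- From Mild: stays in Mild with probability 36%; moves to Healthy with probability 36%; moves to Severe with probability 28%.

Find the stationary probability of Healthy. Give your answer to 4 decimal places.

Let the stationary distribution be π with π = πP and π_1 + π_2 + π_3 = 1.
π_1 = 0.28·π_1 + 0.32·π_2 + 0.36·π_3
π_2 = 0.28·π_1 + 0.36·π_2 + 0.28·π_3
Solving with the normalization constraint gives π = (0.3221, 0.3043, 0.3736).
So the stationary probability of Healthy is 0.3221.

0.3221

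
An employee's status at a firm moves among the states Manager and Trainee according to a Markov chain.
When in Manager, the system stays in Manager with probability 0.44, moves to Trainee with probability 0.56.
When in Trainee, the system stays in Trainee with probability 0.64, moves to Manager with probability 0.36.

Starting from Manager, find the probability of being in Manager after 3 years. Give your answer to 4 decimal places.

Propagate the distribution vector 3 years from Manager.
After 0 years: (1.0000, 0.0000)
After 1 year: (0.4400, 0.5600)
After 2 years: (0.3952, 0.6048)
After 3 years: (0.3916, 0.6084)
P(in Manager after 3 years) = 0.3916

0.3916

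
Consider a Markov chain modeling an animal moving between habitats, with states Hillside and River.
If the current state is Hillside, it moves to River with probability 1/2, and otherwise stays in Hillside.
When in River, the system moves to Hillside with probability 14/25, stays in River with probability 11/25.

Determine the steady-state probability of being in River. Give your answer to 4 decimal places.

0.4717

Let the stationary distribution be π with π = πP and π_1 + π_2 = 1.
π_1 = 0.5·π_1 + 0.56·π_2
Solving with the normalization constraint gives π = (0.5283, 0.4717).
So the stationary probability of River is 0.4717.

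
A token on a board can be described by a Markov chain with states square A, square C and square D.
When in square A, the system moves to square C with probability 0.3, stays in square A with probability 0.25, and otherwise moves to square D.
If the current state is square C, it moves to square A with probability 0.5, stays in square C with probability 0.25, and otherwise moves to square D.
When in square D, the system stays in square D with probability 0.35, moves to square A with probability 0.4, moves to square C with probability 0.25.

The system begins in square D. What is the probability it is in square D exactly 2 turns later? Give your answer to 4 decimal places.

0.3650

Sum over the intermediate state after 1 turn:
P = P(square D→square A)·P(square A→square D) + P(square D→square C)·P(square C→square D) + P(square D→square D)·P(square D→square D)
  = 0.4×0.45 + 0.25×0.25 + 0.35×0.35
  = 0.1800 + 0.0625 + 0.1225 = 0.3650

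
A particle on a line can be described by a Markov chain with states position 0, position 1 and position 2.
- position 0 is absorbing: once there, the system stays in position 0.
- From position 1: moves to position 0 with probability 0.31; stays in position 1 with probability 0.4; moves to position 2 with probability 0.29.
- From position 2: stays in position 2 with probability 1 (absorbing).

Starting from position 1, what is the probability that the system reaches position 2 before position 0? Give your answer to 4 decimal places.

Let h(s) be the probability of absorption at position 2 starting from transient state s. Then h(position 2) = 1 and h(position 0) = 0. By first-step analysis:
h(position 1) = 0.31·0 + 0.4·h(position 1) + 0.29·1
Solving: h(position 1) = 0.4833.
Starting from position 1, the probability is 0.4833.

0.4833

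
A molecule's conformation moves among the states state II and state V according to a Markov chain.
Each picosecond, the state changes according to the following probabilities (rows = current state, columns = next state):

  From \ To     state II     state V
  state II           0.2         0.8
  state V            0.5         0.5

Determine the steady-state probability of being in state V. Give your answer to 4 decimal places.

Let the stationary distribution be π with π = πP and π_1 + π_2 = 1.
π_1 = 0.2·π_1 + 0.5·π_2
Solving with the normalization constraint gives π = (0.3846, 0.6154).
So the stationary probability of state V is 0.6154.

0.6154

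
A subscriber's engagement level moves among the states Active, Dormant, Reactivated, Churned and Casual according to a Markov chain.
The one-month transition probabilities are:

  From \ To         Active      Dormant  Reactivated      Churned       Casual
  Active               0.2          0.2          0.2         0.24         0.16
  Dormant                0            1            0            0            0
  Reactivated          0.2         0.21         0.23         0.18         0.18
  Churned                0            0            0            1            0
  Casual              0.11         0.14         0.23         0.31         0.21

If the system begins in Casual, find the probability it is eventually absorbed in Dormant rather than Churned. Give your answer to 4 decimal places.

Let h(s) be the probability of absorption at Dormant starting from transient state s. Then h(Dormant) = 1 and h(Churned) = 0. By first-step analysis:
h(Active) = 0.2·h(Active) + 0.2·1 + 0.2·h(Reactivated) + 0.24·0 + 0.16·h(Casual)
h(Reactivated) = 0.2·h(Active) + 0.21·1 + 0.23·h(Reactivated) + 0.18·0 + 0.18·h(Casual)
h(Casual) = 0.11·h(Active) + 0.14·1 + 0.23·h(Reactivated) + 0.31·0 + 0.21·h(Casual)
Solving: h(Active) = 0.4447, h(Reactivated) = 0.4766, h(Casual) = 0.3779.
Starting from Casual, the probability is 0.3779.

0.3779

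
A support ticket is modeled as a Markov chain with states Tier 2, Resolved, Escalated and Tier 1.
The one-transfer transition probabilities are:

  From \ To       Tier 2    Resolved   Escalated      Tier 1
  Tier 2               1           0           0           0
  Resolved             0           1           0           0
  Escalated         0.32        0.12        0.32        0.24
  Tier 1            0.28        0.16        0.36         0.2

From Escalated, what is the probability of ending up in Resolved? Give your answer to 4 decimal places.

0.2937

Let h(s) be the probability of absorption at Resolved starting from transient state s. Then h(Resolved) = 1 and h(Tier 2) = 0. By first-step analysis:
h(Escalated) = 0.32·0 + 0.12·1 + 0.32·h(Escalated) + 0.24·h(Tier 1)
h(Tier 1) = 0.28·0 + 0.16·1 + 0.36·h(Escalated) + 0.2·h(Tier 1)
Solving: h(Escalated) = 0.2937, h(Tier 1) = 0.3322.
Starting from Escalated, the probability is 0.2937.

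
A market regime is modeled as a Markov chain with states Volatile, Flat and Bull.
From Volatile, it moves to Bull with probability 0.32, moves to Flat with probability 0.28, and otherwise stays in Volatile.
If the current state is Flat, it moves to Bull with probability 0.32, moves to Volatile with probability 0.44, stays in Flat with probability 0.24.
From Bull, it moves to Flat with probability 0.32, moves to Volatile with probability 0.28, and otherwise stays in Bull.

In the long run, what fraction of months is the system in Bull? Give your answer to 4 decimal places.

0.3478

Let the stationary distribution be π with π = πP and π_1 + π_2 + π_3 = 1.
π_1 = 0.4·π_1 + 0.44·π_2 + 0.28·π_3
π_2 = 0.28·π_1 + 0.24·π_2 + 0.32·π_3
Solving with the normalization constraint gives π = (0.3696, 0.2826, 0.3478).
So the stationary probability of Bull is 0.3478.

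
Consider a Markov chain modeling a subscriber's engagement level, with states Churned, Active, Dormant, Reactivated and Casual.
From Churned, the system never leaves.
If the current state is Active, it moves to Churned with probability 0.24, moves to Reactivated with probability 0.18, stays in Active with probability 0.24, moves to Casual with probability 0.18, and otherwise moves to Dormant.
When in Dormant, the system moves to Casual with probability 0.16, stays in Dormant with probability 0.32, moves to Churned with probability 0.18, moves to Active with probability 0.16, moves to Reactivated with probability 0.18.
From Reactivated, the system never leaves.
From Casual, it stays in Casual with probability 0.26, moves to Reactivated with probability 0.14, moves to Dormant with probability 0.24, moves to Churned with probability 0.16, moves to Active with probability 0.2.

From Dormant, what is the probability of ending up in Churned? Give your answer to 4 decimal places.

Let h(s) be the probability of absorption at Churned starting from transient state s. Then h(Churned) = 1 and h(Reactivated) = 0. By first-step analysis:
h(Active) = 0.24·1 + 0.24·h(Active) + 0.16·h(Dormant) + 0.18·0 + 0.18·h(Casual)
h(Dormant) = 0.18·1 + 0.16·h(Active) + 0.32·h(Dormant) + 0.18·0 + 0.16·h(Casual)
h(Casual) = 0.16·1 + 0.2·h(Active) + 0.24·h(Dormant) + 0.14·0 + 0.26·h(Casual)
Solving: h(Active) = 0.5518, h(Dormant) = 0.5202, h(Casual) = 0.5341.
Starting from Dormant, the probability is 0.5202.

0.5202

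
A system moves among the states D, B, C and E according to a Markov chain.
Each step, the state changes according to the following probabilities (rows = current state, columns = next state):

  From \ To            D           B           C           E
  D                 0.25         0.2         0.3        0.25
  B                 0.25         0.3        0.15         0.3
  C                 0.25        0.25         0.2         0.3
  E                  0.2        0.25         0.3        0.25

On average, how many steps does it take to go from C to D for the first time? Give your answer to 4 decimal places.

4.2424

Let t(s) be the expected number of steps to first reach D from state s, with t(D) = 0. Conditioning on the first step:
t(B) = 1 + 0.3·t(B) + 0.15·t(C) + 0.3·t(E)
t(C) = 1 + 0.25·t(B) + 0.2·t(C) + 0.3·t(E)
t(E) = 1 + 0.25·t(B) + 0.3·t(C) + 0.25·t(E)
Solving: t(B) = 4.2424, t(C) = 4.2424, t(E) = 4.4444.
Expected steps from C to D: 4.2424.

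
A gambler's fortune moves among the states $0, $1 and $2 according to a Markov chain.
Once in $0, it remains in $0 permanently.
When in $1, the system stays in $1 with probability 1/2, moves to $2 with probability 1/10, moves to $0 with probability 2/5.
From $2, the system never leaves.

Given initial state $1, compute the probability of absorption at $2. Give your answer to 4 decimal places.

Let h(s) be the probability of absorption at $2 starting from transient state s. Then h($2) = 1 and h($0) = 0. By first-step analysis:
h($1) = 0.4·0 + 0.5·h($1) + 0.1·1
Solving: h($1) = 0.2000.
Starting from $1, the probability is 0.2000.

0.2000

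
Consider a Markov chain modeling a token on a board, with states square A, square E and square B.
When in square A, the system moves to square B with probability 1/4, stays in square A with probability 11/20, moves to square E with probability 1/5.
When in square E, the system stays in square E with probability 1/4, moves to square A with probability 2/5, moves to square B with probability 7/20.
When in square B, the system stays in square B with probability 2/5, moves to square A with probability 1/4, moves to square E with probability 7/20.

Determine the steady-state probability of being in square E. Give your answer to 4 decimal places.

Let the stationary distribution be π with π = πP and π_1 + π_2 + π_3 = 1.
π_1 = 0.55·π_1 + 0.4·π_2 + 0.25·π_3
π_2 = 0.2·π_1 + 0.25·π_2 + 0.35·π_3
Solving with the normalization constraint gives π = (0.4132, 0.2618, 0.3249).
So the stationary probability of square E is 0.2618.

0.2618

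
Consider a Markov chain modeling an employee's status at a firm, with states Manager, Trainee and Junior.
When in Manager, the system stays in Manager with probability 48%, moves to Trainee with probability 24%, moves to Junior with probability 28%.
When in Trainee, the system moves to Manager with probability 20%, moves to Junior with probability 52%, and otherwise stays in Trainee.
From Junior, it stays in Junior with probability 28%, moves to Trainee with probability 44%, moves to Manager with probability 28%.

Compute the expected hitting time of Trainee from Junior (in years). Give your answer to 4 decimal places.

Let t(s) be the expected number of years to first reach Trainee from state s, with t(Trainee) = 0. Conditioning on the first year:
t(Manager) = 1 + 0.48·t(Manager) + 0.28·t(Junior)
t(Junior) = 1 + 0.28·t(Manager) + 0.28·t(Junior)
Solving: t(Manager) = 3.3784, t(Junior) = 2.7027.
Expected years from Junior to Trainee: 2.7027.

2.7027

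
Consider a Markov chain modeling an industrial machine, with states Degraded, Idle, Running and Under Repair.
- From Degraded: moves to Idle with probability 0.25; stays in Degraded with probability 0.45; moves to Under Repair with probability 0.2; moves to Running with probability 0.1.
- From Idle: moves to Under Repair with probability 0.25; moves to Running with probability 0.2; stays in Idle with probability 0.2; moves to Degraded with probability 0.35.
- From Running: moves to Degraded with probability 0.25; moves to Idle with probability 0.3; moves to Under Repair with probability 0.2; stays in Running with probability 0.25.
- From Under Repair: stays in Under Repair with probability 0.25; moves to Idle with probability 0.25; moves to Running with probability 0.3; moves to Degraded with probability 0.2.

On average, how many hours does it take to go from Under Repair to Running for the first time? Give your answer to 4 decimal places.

4.6875

Let t(s) be the expected number of hours to first reach Running from state s, with t(Running) = 0. Conditioning on the first hour:
t(Degraded) = 1 + 0.45·t(Degraded) + 0.25·t(Idle) + 0.2·t(Under Repair)
t(Idle) = 1 + 0.35·t(Degraded) + 0.2·t(Idle) + 0.25·t(Under Repair)
t(Under Repair) = 1 + 0.2·t(Degraded) + 0.25·t(Idle) + 0.25·t(Under Repair)
Solving: t(Degraded) = 5.9375, t(Idle) = 5.3125, t(Under Repair) = 4.6875.
Expected hours from Under Repair to Running: 4.6875.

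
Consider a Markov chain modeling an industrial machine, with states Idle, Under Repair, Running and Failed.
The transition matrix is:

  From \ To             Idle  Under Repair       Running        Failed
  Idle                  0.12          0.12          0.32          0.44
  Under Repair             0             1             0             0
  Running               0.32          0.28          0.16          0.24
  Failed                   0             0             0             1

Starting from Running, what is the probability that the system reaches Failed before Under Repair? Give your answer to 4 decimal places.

Let h(s) be the probability of absorption at Failed starting from transient state s. Then h(Failed) = 1 and h(Under Repair) = 0. By first-step analysis:
h(Idle) = 0.12·h(Idle) + 0.12·0 + 0.32·h(Running) + 0.44·1
h(Running) = 0.32·h(Idle) + 0.28·0 + 0.16·h(Running) + 0.24·1
Solving: h(Idle) = 0.7010, h(Running) = 0.5528.
Starting from Running, the probability is 0.5528.

0.5528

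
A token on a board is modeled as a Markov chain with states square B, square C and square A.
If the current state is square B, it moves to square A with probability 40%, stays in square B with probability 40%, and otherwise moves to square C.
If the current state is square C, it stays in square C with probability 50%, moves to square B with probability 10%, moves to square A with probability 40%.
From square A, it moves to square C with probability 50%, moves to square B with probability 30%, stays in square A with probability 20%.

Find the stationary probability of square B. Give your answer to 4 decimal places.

0.2381

Let the stationary distribution be π with π = πP and π_1 + π_2 + π_3 = 1.
π_1 = 0.4·π_1 + 0.1·π_2 + 0.3·π_3
π_2 = 0.2·π_1 + 0.5·π_2 + 0.5·π_3
Solving with the normalization constraint gives π = (0.2381, 0.4286, 0.3333).
So the stationary probability of square B is 0.2381.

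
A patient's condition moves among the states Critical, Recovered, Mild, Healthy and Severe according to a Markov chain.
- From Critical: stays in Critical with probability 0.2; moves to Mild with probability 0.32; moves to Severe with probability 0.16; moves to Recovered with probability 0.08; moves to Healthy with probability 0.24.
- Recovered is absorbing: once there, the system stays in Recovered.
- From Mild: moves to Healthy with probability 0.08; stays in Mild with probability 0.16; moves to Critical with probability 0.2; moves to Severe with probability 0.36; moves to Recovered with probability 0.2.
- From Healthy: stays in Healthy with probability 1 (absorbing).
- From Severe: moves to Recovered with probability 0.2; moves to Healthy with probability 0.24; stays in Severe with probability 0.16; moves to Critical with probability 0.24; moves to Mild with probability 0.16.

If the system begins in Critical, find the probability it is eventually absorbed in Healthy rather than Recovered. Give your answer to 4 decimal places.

Let h(s) be the probability of absorption at Healthy starting from transient state s. Then h(Healthy) = 1 and h(Recovered) = 0. By first-step analysis:
h(Critical) = 0.2·h(Critical) + 0.08·0 + 0.32·h(Mild) + 0.24·1 + 0.16·h(Severe)
h(Mild) = 0.2·h(Critical) + 0.2·0 + 0.16·h(Mild) + 0.08·1 + 0.36·h(Severe)
h(Severe) = 0.24·h(Critical) + 0.2·0 + 0.16·h(Mild) + 0.24·1 + 0.16·h(Severe)
Solving: h(Critical) = 0.5980, h(Mild) = 0.4718, h(Severe) = 0.5464.
Starting from Critical, the probability is 0.5980.

0.5980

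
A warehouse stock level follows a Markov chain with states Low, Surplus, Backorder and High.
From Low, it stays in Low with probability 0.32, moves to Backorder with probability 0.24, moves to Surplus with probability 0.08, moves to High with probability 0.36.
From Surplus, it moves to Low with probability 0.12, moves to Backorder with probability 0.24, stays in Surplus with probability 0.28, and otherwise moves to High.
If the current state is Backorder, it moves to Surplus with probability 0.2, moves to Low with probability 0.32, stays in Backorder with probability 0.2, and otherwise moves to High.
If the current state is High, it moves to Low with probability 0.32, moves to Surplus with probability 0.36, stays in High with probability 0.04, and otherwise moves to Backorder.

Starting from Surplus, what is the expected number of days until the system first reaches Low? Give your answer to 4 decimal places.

4.5503

Let t(s) be the expected number of days to first reach Low from state s, with t(Low) = 0. Conditioning on the first day:
t(Surplus) = 1 + 0.28·t(Surplus) + 0.24·t(Backorder) + 0.36·t(High)
t(Backorder) = 1 + 0.2·t(Surplus) + 0.2·t(Backorder) + 0.28·t(High)
t(High) = 1 + 0.36·t(Surplus) + 0.28·t(Backorder) + 0.04·t(High)
Solving: t(Surplus) = 4.5503, t(Backorder) = 3.7302, t(High) = 3.8360.
Expected days from Surplus to Low: 4.5503.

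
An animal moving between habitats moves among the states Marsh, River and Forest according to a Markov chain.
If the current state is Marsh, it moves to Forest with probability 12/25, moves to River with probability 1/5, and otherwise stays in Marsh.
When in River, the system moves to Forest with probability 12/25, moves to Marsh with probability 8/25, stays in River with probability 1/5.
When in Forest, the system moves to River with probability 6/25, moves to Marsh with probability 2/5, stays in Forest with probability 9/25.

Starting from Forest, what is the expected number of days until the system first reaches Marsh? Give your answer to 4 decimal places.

Let t(s) be the expected number of days to first reach Marsh from state s, with t(Marsh) = 0. Conditioning on the first day:
t(River) = 1 + 0.2·t(River) + 0.48·t(Forest)
t(Forest) = 1 + 0.24·t(River) + 0.36·t(Forest)
Solving: t(River) = 2.8226, t(Forest) = 2.6210.
Expected days from Forest to Marsh: 2.6210.

2.6210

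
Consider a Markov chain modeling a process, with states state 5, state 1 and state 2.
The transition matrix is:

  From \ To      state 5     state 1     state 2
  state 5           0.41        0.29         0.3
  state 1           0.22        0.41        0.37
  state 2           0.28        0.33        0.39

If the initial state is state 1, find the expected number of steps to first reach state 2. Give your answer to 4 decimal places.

2.8491

Let t(s) be the expected number of steps to first reach state 2 from state s, with t(state 2) = 0. Conditioning on the first step:
t(state 5) = 1 + 0.41·t(state 5) + 0.29·t(state 1)
t(state 1) = 1 + 0.22·t(state 5) + 0.41·t(state 1)
Solving: t(state 5) = 3.0953, t(state 1) = 2.8491.
Expected steps from state 1 to state 2: 2.8491.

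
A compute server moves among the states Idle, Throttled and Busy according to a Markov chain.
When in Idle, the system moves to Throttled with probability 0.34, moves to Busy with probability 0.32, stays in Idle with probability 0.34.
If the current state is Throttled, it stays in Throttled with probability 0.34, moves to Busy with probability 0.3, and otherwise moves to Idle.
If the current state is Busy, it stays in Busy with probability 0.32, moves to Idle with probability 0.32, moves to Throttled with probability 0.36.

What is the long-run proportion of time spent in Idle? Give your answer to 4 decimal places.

Let the stationary distribution be π with π = πP and π_1 + π_2 + π_3 = 1.
π_1 = 0.34·π_1 + 0.36·π_2 + 0.32·π_3
π_2 = 0.34·π_1 + 0.34·π_2 + 0.36·π_3
Solving with the normalization constraint gives π = (0.3407, 0.3463, 0.3131).
So the stationary probability of Idle is 0.3407.

0.3407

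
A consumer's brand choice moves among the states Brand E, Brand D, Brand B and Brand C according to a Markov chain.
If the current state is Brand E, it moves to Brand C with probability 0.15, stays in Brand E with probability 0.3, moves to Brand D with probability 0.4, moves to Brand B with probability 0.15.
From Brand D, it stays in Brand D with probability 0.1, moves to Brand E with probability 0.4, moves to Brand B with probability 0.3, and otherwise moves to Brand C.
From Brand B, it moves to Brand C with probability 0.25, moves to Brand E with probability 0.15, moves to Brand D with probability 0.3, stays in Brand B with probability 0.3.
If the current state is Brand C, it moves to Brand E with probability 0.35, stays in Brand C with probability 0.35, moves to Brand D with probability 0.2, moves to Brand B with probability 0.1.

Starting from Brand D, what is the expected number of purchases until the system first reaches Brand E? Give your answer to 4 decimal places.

Let t(s) be the expected number of purchases to first reach Brand E from state s, with t(Brand E) = 0. Conditioning on the first purchase:
t(Brand D) = 1 + 0.1·t(Brand D) + 0.3·t(Brand B) + 0.2·t(Brand C)
t(Brand B) = 1 + 0.3·t(Brand D) + 0.3·t(Brand B) + 0.25·t(Brand C)
t(Brand C) = 1 + 0.2·t(Brand D) + 0.1·t(Brand B) + 0.35·t(Brand C)
Solving: t(Brand D) = 3.0769, t(Brand B) = 3.8462, t(Brand C) = 3.0769.
Expected purchases from Brand D to Brand E: 3.0769.

3.0769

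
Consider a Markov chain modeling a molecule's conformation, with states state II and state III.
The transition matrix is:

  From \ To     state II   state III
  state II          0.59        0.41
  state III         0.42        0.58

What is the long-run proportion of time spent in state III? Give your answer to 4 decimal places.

0.4940

Let the stationary distribution be π with π = πP and π_1 + π_2 = 1.
π_1 = 0.59·π_1 + 0.42·π_2
Solving with the normalization constraint gives π = (0.5060, 0.4940).
So the stationary probability of state III is 0.4940.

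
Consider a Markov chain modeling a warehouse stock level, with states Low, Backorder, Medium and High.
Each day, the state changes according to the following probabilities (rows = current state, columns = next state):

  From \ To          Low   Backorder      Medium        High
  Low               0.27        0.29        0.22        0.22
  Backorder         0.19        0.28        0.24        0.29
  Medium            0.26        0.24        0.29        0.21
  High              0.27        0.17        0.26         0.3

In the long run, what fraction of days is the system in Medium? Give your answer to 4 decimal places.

Let the stationary distribution be π with π = πP and π_1 + π_2 + π_3 + π_4 = 1.
π_1 = 0.27·π_1 + 0.19·π_2 + 0.26·π_3 + 0.27·π_4
π_2 = 0.29·π_1 + 0.28·π_2 + 0.24·π_3 + 0.17·π_4
π_3 = 0.22·π_1 + 0.24·π_2 + 0.29·π_3 + 0.26·π_4
Solving with the normalization constraint gives π = (0.2479, 0.2443, 0.2528, 0.2550).
So the stationary probability of Medium is 0.2528.

0.2528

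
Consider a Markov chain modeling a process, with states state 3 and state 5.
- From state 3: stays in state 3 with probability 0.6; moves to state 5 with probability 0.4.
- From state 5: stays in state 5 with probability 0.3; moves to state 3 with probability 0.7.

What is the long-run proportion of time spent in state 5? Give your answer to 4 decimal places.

Let the stationary distribution be π with π = πP and π_1 + π_2 = 1.
π_1 = 0.6·π_1 + 0.7·π_2
Solving with the normalization constraint gives π = (0.6364, 0.3636).
So the stationary probability of state 5 is 0.3636.

0.3636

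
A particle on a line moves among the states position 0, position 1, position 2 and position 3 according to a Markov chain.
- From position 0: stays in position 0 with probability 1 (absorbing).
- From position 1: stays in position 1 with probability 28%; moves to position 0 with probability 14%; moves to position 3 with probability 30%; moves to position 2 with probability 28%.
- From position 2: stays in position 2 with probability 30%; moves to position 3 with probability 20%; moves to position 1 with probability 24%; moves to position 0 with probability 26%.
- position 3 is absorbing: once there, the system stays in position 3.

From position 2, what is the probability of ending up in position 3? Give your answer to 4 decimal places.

0.4945

Let h(s) be the probability of absorption at position 3 starting from transient state s. Then h(position 3) = 1 and h(position 0) = 0. By first-step analysis:
h(position 1) = 0.14·0 + 0.28·h(position 1) + 0.28·h(position 2) + 0.3·1
h(position 2) = 0.26·0 + 0.24·h(position 1) + 0.3·h(position 2) + 0.2·1
Solving: h(position 1) = 0.6090, h(position 2) = 0.4945.
Starting from position 2, the probability is 0.4945.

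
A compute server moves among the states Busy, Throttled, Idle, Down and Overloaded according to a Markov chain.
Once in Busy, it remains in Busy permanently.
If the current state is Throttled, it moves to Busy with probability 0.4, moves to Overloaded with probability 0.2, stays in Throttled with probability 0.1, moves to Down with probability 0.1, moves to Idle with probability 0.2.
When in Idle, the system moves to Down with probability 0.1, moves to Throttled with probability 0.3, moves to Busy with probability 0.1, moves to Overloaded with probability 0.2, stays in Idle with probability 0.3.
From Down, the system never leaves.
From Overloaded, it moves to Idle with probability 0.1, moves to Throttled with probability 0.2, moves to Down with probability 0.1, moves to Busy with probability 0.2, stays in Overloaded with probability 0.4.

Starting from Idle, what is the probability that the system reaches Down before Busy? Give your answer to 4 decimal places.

0.3404

Let h(s) be the probability of absorption at Down starting from transient state s. Then h(Down) = 1 and h(Busy) = 0. By first-step analysis:
h(Throttled) = 0.4·0 + 0.1·h(Throttled) + 0.2·h(Idle) + 0.1·1 + 0.2·h(Overloaded)
h(Idle) = 0.1·0 + 0.3·h(Throttled) + 0.3·h(Idle) + 0.1·1 + 0.2·h(Overloaded)
h(Overloaded) = 0.2·0 + 0.2·h(Throttled) + 0.1·h(Idle) + 0.1·1 + 0.4·h(Overloaded)
Solving: h(Throttled) = 0.2553, h(Idle) = 0.3404, h(Overloaded) = 0.3085.
Starting from Idle, the probability is 0.3404.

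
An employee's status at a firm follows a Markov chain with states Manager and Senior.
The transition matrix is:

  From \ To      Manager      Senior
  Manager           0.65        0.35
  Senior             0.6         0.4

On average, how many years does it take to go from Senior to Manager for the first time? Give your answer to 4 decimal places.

1.6667

Let t(s) be the expected number of years to first reach Manager from state s, with t(Manager) = 0. Conditioning on the first year:
t(Senior) = 1 + 0.4·t(Senior)
Solving: t(Senior) = 1.6667.
Expected years from Senior to Manager: 1.6667.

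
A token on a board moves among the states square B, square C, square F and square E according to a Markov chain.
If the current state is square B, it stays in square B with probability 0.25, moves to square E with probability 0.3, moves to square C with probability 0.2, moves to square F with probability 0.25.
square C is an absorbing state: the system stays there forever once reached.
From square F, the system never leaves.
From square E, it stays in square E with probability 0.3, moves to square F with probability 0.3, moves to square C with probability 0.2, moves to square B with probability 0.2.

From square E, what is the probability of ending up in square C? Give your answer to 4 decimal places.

0.4086

Let h(s) be the probability of absorption at square C starting from transient state s. Then h(square C) = 1 and h(square F) = 0. By first-step analysis:
h(square B) = 0.25·h(square B) + 0.2·1 + 0.25·0 + 0.3·h(square E)
h(square E) = 0.2·h(square B) + 0.2·1 + 0.3·0 + 0.3·h(square E)
Solving: h(square B) = 0.4301, h(square E) = 0.4086.
Starting from square E, the probability is 0.4086.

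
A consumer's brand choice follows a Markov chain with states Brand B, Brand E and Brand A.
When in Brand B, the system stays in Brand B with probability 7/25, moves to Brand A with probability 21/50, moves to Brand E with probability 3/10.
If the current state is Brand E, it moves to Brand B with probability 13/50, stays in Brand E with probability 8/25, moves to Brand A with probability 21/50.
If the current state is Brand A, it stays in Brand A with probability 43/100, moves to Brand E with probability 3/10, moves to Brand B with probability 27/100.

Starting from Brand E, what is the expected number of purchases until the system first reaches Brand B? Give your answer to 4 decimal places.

Let t(s) be the expected number of purchases to first reach Brand B from state s, with t(Brand B) = 0. Conditioning on the first purchase:
t(Brand E) = 1 + 0.32·t(Brand E) + 0.42·t(Brand A)
t(Brand A) = 1 + 0.3·t(Brand E) + 0.43·t(Brand A)
Solving: t(Brand E) = 3.7844, t(Brand A) = 3.7462.
Expected purchases from Brand E to Brand B: 3.7844.

3.7844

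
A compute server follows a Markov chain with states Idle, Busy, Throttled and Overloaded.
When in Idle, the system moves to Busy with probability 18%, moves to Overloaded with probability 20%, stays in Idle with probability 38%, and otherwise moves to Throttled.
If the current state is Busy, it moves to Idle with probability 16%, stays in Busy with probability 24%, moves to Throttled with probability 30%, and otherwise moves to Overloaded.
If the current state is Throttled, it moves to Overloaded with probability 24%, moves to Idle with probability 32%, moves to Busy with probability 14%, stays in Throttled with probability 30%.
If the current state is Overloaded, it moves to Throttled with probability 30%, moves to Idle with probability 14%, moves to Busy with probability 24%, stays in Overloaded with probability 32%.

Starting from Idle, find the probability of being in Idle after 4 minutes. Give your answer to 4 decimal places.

Propagate the distribution vector 4 minutes from Idle.
After 0 minutes: (1.0000, 0.0000, 0.0000, 0.0000)
After 1 minute: (0.3800, 0.1800, 0.2400, 0.2000)
After 2 minutes: (0.2780, 0.1932, 0.2772, 0.2516)
After 3 minutes: (0.2605, 0.1956, 0.2833, 0.2606)
After 4 minutes: (0.2574, 0.1960, 0.2844, 0.2622)
P(in Idle after 4 minutes) = 0.2574

0.2574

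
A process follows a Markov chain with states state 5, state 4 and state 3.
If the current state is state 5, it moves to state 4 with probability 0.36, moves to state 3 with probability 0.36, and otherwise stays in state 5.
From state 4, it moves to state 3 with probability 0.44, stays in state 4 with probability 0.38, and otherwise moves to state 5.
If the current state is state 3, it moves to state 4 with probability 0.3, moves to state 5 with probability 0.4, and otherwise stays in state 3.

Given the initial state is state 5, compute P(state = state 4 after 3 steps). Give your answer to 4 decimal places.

0.3449

Propagate the distribution vector 3 steps from state 5.
After 0 steps: (1.0000, 0.0000, 0.0000)
After 1 step: (0.2800, 0.3600, 0.3600)
After 2 steps: (0.2872, 0.3456, 0.3672)
After 3 steps: (0.2895, 0.3449, 0.3656)
P(in state 4 after 3 steps) = 0.3449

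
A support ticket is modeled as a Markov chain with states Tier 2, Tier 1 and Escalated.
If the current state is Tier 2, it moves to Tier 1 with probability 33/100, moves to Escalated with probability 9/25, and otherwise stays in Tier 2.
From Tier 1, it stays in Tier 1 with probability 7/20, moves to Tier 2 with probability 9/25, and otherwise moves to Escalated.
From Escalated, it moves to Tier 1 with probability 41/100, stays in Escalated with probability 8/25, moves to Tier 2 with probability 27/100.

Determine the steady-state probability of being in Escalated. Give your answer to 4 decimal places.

Let the stationary distribution be π with π = πP and π_1 + π_2 + π_3 = 1.
π_1 = 0.31·π_1 + 0.36·π_2 + 0.27·π_3
π_2 = 0.33·π_1 + 0.35·π_2 + 0.41·π_3
Solving with the normalization constraint gives π = (0.3153, 0.3630, 0.3217).
So the stationary probability of Escalated is 0.3217.

0.3217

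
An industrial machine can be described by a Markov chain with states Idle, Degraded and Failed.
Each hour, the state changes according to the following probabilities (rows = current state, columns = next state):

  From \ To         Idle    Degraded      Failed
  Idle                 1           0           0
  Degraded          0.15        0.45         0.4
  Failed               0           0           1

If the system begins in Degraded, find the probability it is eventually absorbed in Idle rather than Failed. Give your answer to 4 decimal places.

Let h(s) be the probability of absorption at Idle starting from transient state s. Then h(Idle) = 1 and h(Failed) = 0. By first-step analysis:
h(Degraded) = 0.15·1 + 0.45·h(Degraded) + 0.4·0
Solving: h(Degraded) = 0.2727.
Starting from Degraded, the probability is 0.2727.

0.2727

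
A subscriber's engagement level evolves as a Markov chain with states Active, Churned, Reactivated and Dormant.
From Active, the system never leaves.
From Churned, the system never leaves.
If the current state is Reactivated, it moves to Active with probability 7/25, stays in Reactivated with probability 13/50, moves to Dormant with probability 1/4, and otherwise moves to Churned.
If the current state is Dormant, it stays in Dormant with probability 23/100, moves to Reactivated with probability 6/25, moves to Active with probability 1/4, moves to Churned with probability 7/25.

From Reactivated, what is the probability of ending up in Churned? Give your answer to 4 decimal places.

Let h(s) be the probability of absorption at Churned starting from transient state s. Then h(Churned) = 1 and h(Active) = 0. By first-step analysis:
h(Reactivated) = 0.28·0 + 0.21·1 + 0.26·h(Reactivated) + 0.25·h(Dormant)
h(Dormant) = 0.25·0 + 0.28·1 + 0.24·h(Reactivated) + 0.23·h(Dormant)
Solving: h(Reactivated) = 0.4545, h(Dormant) = 0.5053.
Starting from Reactivated, the probability is 0.4545.

0.4545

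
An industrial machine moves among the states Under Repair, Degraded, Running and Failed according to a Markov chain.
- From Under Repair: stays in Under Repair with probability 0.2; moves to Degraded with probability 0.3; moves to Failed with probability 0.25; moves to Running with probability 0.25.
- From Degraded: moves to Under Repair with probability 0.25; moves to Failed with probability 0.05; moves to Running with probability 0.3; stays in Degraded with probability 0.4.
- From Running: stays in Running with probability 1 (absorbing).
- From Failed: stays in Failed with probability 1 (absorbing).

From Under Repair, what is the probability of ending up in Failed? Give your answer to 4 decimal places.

Let h(s) be the probability of absorption at Failed starting from transient state s. Then h(Failed) = 1 and h(Running) = 0. By first-step analysis:
h(Under Repair) = 0.2·h(Under Repair) + 0.3·h(Degraded) + 0.25·0 + 0.25·1
h(Degraded) = 0.25·h(Under Repair) + 0.4·h(Degraded) + 0.3·0 + 0.05·1
Solving: h(Under Repair) = 0.4074, h(Degraded) = 0.2531.
Starting from Under Repair, the probability is 0.4074.

0.4074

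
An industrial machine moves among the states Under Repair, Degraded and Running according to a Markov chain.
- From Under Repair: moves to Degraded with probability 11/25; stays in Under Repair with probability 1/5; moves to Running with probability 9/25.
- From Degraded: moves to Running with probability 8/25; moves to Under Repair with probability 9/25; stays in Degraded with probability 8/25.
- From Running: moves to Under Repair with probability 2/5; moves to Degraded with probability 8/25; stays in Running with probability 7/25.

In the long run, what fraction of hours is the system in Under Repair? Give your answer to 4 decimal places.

0.3214

Let the stationary distribution be π with π = πP and π_1 + π_2 + π_3 = 1.
π_1 = 0.2·π_1 + 0.36·π_2 + 0.4·π_3
π_2 = 0.44·π_1 + 0.32·π_2 + 0.32·π_3
Solving with the normalization constraint gives π = (0.3214, 0.3586, 0.3201).
So the stationary probability of Under Repair is 0.3214.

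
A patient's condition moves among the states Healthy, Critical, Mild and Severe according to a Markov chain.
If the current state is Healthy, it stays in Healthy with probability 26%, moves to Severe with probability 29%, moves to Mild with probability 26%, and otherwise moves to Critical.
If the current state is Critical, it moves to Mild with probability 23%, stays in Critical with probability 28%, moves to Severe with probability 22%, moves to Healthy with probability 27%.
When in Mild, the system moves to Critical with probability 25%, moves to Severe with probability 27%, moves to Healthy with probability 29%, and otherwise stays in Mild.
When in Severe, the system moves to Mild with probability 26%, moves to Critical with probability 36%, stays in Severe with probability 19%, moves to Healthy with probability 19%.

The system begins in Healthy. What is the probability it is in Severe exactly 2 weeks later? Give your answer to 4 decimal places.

Propagate the distribution vector 2 weeks from Healthy.
After 0 weeks: (1.0000, 0.0000, 0.0000, 0.0000)
After 1 week: (0.2600, 0.1900, 0.2600, 0.2900)
After 2 weeks: (0.2494, 0.2720, 0.2361, 0.2425)
P(in Severe after 2 weeks) = 0.2425

0.2425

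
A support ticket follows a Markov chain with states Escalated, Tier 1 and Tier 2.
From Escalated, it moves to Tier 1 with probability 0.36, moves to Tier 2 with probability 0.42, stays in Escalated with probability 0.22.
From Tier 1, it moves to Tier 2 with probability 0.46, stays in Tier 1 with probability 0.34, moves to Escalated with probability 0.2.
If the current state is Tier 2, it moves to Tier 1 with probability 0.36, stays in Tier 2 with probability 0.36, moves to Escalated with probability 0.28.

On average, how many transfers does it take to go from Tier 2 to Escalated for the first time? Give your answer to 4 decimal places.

3.9720

Let t(s) be the expected number of transfers to first reach Escalated from state s, with t(Escalated) = 0. Conditioning on the first transfer:
t(Tier 1) = 1 + 0.34·t(Tier 1) + 0.46·t(Tier 2)
t(Tier 2) = 1 + 0.36·t(Tier 1) + 0.36·t(Tier 2)
Solving: t(Tier 1) = 4.2835, t(Tier 2) = 3.9720.
Expected transfers from Tier 2 to Escalated: 3.9720.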